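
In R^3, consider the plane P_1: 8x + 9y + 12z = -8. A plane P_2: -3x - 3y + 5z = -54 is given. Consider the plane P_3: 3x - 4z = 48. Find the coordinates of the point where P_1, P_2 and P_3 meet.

(8, 0, -6)

Solving the 3×3 linear system 8x + 9y + 12z = -8, -3x - 3y + 5z = -54, 3x - 4z = 48 (e.g. by elimination or Cramer's rule, determinant = 231) gives (8, 0, -6).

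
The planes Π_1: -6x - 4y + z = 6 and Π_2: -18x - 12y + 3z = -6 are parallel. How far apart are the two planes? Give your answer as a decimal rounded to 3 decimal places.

1.099

Rescale Π_2 by 1/3: -6x - 4y + z = -2. Then distance = |6 − (-2)| / √53 ≈ 1.099.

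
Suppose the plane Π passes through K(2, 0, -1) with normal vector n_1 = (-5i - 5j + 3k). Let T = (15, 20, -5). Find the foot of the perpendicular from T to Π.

(0, 5, 4)

Π: n_1·r = n_1·K gives -5x - 5y + 3z = -13.
Foot = T − λn with λ = (n·T − d)/|n|² = (-190 − (-13))/59 = -3.
Foot = (15, 20, -5) − (-3)·(-5, -5, 3) = (0, 5, 4).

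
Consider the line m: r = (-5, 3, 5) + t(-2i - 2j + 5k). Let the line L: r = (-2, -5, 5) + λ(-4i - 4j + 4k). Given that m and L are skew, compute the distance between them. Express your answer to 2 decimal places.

Common perpendicular direction n = (-2, -2, 5) × (-4, -4, 4) = (12, -12, 0).
With w = (-2, -5, 5) − (-5, 3, 5) = (3, -8, 0), w · n = 132.
Distance = |w · n| / |n| = |132| / √288 ≈ 7.78.

7.78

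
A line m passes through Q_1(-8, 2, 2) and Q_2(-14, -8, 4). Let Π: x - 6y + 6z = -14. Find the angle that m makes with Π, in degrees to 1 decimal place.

40.8

A direction vector for m is Q_2 − Q_1 = (-6, -10, 2).
sin θ = |n·v| / (|n||v|) = |66| / (√73 · √140) = 0.65286.
θ ≈ 40.8°.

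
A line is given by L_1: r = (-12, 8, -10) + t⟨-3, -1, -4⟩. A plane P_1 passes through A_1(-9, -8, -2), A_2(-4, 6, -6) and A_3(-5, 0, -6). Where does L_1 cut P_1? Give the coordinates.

A_1A_2 = (5, 14, -4), A_1A_3 = (4, 8, -4); a normal to P_1 is A_1A_2 × A_1A_3 = (-24, 4, -16).
Using A_1: P_1 has equation -24x + 4y - 16z = 216.
Substitute r = (-12, 8, -10) + t(-3, -1, -4) into the plane: 480 + 132t = 216, so t = -2.
Intersection: (-12, 8, -10) + (-2)·(-3, -1, -4) = (-6, 10, -2).

(-6, 10, -2)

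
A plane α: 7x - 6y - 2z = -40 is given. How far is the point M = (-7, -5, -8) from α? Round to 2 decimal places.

n·M − d = (7)·(-7) + (-6)·(-5) + (-2)·(-8) − (-40) = 37; |n| = √89.
Distance = |37| / √89 = 37/√89 ≈ 3.92.

3.92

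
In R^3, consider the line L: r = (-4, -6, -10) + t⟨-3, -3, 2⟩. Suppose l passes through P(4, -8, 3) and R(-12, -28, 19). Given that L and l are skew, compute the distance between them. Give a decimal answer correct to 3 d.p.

A direction vector for l is R − P = (-16, -20, 16).
Common perpendicular direction n = (-3, -3, 2) × (-16, -20, 16) = (-8, 16, 12).
With w = (4, -8, 3) − (-4, -6, -10) = (8, -2, 13), w · n = 60.
Distance = |w · n| / |n| = |60| / √464 ≈ 2.785.

2.785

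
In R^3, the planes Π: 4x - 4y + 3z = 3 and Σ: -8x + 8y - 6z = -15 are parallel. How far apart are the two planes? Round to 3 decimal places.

Rescale Σ by 1/(-2): 4x - 4y + 3z = 15/2. Then distance = |3 − (15/2)| / √41 ≈ 0.703.

0.703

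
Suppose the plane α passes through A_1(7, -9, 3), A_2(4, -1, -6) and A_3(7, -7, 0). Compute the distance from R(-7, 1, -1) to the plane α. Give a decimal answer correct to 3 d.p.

A_1A_2 = (-3, 8, -9), A_1A_3 = (0, 2, -3); a normal to α is A_1A_2 × A_1A_3 = (-6, -9, -6).
Using A_1: α has equation -6x - 9y - 6z = 21.
n·R − d = (-6)·(-7) + (-9)·(1) + (-6)·(-1) − 21 = 18; |n| = √153.
Distance = |18| / √153 = 18/√153 ≈ 1.455.

1.455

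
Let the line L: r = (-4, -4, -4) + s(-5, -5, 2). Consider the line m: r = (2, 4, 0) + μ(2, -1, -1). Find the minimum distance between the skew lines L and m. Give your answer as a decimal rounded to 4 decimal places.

Common perpendicular direction n = (-5, -5, 2) × (2, -1, -1) = (7, -1, 15).
With w = (2, 4, 0) − (-4, -4, -4) = (6, 8, 4), w · n = 94.
Distance = |w · n| / |n| = |94| / √275 ≈ 5.6684.

5.6684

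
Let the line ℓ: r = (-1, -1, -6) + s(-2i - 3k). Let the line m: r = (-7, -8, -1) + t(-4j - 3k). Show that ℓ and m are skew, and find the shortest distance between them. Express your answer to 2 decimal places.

9.86

Common perpendicular direction n = (-2, 0, -3) × (0, -4, -3) = (-12, -6, 8).
With w = (-7, -8, -1) − (-1, -1, -6) = (-6, -7, 5), w · n = 154.
Since n ≠ 0 the lines are not parallel, and w · n = 154 ≠ 0 so they do not intersect; hence they are skew.
Distance = |w · n| / |n| = |154| / √244 ≈ 9.86.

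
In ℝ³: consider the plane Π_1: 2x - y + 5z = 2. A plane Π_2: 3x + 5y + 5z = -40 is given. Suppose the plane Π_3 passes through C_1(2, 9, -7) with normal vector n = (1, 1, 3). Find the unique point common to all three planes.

Π_3: n·r = n·C_1 gives x + y + 3z = -10.
Solving the 3×3 linear system 2x - y + 5z = 2, 3x + 5y + 5z = -40, x + y + 3z = -10 (e.g. by elimination or Cramer's rule, determinant = 14) gives (0, -7, -1).

(0, -7, -1)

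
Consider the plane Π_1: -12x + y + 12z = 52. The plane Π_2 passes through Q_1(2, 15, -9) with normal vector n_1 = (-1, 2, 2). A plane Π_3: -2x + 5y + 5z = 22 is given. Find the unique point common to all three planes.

(-6, 4, -2)

Π_2: n_1·r = n_1·Q_1 gives -x + 2y + 2z = 10.
Solving the 3×3 linear system -12x + y + 12z = 52, -x + 2y + 2z = 10, -2x + 5y + 5z = 22 (e.g. by elimination or Cramer's rule, determinant = -11) gives (-6, 4, -2).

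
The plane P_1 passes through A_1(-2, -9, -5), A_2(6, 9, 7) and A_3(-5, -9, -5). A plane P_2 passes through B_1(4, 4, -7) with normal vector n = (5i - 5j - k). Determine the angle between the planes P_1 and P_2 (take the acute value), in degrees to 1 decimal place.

A_1A_2 = (8, 18, 12), A_1A_3 = (-3, 0, 0); a normal to P_1 is A_1A_2 × A_1A_3 = (0, -36, 54).
Using A_1: P_1 has equation -36y + 54z = 54.
P_2: n·r = n·B_1 gives 5x - 5y - z = 7.
cos θ = |n₁·n₂| / (|n₁||n₂|) = |126| / (√4212 · √51).
θ = arccos(0.27186) ≈ 74.2°.

74.2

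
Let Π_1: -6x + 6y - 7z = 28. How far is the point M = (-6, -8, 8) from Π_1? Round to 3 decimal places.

n·M − d = (-6)·(-6) + (6)·(-8) + (-7)·(8) − 28 = -96; |n| = √121.
Distance = |-96| / √121 = 96/√121 ≈ 8.727.

8.727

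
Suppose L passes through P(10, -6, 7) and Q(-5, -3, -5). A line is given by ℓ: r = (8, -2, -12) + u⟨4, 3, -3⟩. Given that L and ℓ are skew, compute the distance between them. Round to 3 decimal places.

A direction vector for L is Q − P = (-15, 3, -12).
Common perpendicular direction n = (-15, 3, -12) × (4, 3, -3) = (27, -93, -57).
With w = (8, -2, -12) − (10, -6, 7) = (-2, 4, -19), w · n = 657.
Distance = |w · n| / |n| = |657| / √12627 ≈ 5.847.

5.847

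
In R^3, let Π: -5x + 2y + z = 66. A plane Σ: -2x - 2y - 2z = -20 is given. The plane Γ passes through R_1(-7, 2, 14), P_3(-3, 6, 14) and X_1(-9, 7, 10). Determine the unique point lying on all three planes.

R_1P_3 = (4, 4, 0), R_1X_1 = (-2, 5, -4); a normal to Γ is R_1P_3 × R_1X_1 = (-16, 16, 28).
Using R_1: Γ has equation -16x + 16y + 28z = 536.
Solving the 3×3 linear system -5x + 2y + z = 66, -2x - 2y - 2z = -20, -16x + 16y + 28z = 536 (e.g. by elimination or Cramer's rule, determinant = 232) gives (-8, 8, 10).

(-8, 8, 10)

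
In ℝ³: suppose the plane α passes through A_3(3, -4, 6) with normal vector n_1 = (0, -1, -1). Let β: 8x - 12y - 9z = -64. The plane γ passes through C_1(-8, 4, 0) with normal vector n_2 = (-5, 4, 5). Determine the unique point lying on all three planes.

α: n_1·r = n_1·A_3 gives -y - z = -2.
γ: n_2·r = n_2·C_1 gives -5x + 4y + 5z = 56.
Solving the 3×3 linear system -y - z = -2, 8x - 12y - 9z = -64, -5x + 4y + 5z = 56 (e.g. by elimination or Cramer's rule, determinant = 23) gives (-8, -6, 8).

(-8, -6, 8)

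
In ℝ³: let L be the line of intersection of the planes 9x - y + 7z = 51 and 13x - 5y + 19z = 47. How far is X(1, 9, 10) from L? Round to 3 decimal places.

Direction of L: (9, -1, 7) × (13, -5, 19) = (16, -80, -32).
A point on L: solving the two plane equations with x = 8 gives (8, 0, -3).
Taking (8, 0, -3) on L with direction v = (16, -80, -32): w = X − (8, 0, -3) = (-7, 9, 13), and w × v = (752, -16, 416).
Distance = |w × v| / |v| = √738816 / √7680 ≈ 9.808.

9.808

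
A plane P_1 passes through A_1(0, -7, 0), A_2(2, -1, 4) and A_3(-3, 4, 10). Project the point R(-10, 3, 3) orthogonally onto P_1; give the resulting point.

A_1A_2 = (2, 6, 4), A_1A_3 = (-3, 11, 10); a normal to P_1 is A_1A_2 × A_1A_3 = (16, -32, 40).
Using A_1: P_1 has equation 16x - 32y + 40z = 224.
Foot = R − λn with λ = (n·R − d)/|n|² = (-136 − 224)/2880 = -1/8.
Foot = (-10, 3, 3) − (-1/8)·(16, -32, 40) = (-8, -1, 8).

(-8, -1, 8)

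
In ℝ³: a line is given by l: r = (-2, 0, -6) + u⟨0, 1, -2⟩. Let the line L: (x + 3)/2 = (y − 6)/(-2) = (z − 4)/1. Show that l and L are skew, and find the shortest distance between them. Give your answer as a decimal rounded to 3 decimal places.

L has direction (2, -2, 1) through (-3, 6, 4).
Common perpendicular direction n = (0, 1, -2) × (2, -2, 1) = (-3, -4, -2).
With w = (-3, 6, 4) − (-2, 0, -6) = (-1, 6, 10), w · n = -41.
Since n ≠ 0 the lines are not parallel, and w · n = -41 ≠ 0 so they do not intersect; hence they are skew.
Distance = |w · n| / |n| = |-41| / √29 ≈ 7.614.

7.614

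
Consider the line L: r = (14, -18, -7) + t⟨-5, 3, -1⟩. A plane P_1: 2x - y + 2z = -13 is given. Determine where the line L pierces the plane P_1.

(-1, -9, -10)

Substitute r = (14, -18, -7) + t(-5, 3, -1) into the plane: 32 + (-15)t = -13, so t = 3.
Intersection: (14, -18, -7) + 3·(-5, 3, -1) = (-1, -9, -10).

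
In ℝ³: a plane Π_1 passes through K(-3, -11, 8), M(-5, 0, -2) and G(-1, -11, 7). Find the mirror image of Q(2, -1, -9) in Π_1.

KM = (-2, 11, -10), KG = (2, 0, -1); a normal to Π_1 is KM × KG = (-11, -22, -22).
Using K: Π_1 has equation -11x - 22y - 22z = 99.
λ = (n·Q − d)/|n|² = (198 − 99)/1089 = 1/11.
Reflection = Q − 2λn = (2, -1, -9) − (2/11)·(-11, -22, -22) = (4, 3, -5).

(4, 3, -5)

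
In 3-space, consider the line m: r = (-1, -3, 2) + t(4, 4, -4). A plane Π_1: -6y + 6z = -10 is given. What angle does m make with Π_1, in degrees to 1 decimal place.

sin θ = |n·v| / (|n||v|) = |-48| / (√72 · √48) = 0.81650.
θ ≈ 54.7°.

54.7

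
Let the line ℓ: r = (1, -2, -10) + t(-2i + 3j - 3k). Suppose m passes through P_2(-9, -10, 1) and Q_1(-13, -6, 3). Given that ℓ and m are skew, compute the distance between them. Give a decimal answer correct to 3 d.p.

A direction vector for m is Q_1 − P_2 = (-4, 4, 2).
Common perpendicular direction n = (-2, 3, -3) × (-4, 4, 2) = (18, 16, 4).
With w = (-9, -10, 1) − (1, -2, -10) = (-10, -8, 11), w · n = -264.
Distance = |w · n| / |n| = |-264| / √596 ≈ 10.814.

10.814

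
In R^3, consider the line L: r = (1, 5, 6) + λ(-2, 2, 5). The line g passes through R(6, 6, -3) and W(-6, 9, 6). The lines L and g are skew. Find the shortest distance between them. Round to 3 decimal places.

4.127

A direction vector for g is W − R = (-12, 3, 9).
Common perpendicular direction n = (-2, 2, 5) × (-12, 3, 9) = (3, -42, 18).
With w = (6, 6, -3) − (1, 5, 6) = (5, 1, -9), w · n = -189.
Distance = |w · n| / |n| = |-189| / √2097 ≈ 4.127.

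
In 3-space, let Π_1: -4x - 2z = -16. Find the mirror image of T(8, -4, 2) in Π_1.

(0, -4, -2)

λ = (n·T − d)/|n|² = (-36 − (-16))/20 = -1.
Reflection = T − 2λn = (8, -4, 2) − (-2)·(-4, 0, -2) = (0, -4, -2).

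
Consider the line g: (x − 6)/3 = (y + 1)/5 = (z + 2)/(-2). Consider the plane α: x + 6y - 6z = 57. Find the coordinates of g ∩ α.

g has direction (3, 5, -2) through (6, -1, -2).
Substitute r = (6, -1, -2) + t(3, 5, -2) into the plane: 12 + 45t = 57, so t = 1.
Intersection: (6, -1, -2) + 1·(3, 5, -2) = (9, 4, -4).

(9, 4, -4)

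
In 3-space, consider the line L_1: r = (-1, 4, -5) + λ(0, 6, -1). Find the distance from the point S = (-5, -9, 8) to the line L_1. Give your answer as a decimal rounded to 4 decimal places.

11.4100

Taking (-1, 4, -5) on L_1 with direction v = (0, 6, -1): w = S − (-1, 4, -5) = (-4, -13, 13), and w × v = (-65, -4, -24).
Distance = |w × v| / |v| = √4817 / √37 ≈ 11.4100.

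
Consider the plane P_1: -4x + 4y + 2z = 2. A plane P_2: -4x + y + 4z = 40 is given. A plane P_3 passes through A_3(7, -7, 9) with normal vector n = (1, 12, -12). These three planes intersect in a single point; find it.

(-5, -8, 7)

P_3: n·r = n·A_3 gives x + 12y - 12z = -185.
Solving the 3×3 linear system -4x + 4y + 2z = 2, -4x + y + 4z = 40, x + 12y - 12z = -185 (e.g. by elimination or Cramer's rule, determinant = -34) gives (-5, -8, 7).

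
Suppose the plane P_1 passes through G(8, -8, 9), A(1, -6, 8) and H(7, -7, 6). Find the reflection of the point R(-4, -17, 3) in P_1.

GA = (-7, 2, -1), GH = (-1, 1, -3); a normal to P_1 is GA × GH = (-5, -20, -5).
Using G: P_1 has equation -5x - 20y - 5z = 75.
λ = (n·R − d)/|n|² = (345 − 75)/450 = 3/5.
Reflection = R − 2λn = (-4, -17, 3) − (6/5)·(-5, -20, -5) = (2, 7, 9).

(2, 7, 9)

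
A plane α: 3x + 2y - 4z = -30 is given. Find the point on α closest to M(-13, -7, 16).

Foot = M − λn with λ = (n·M − d)/|n|² = (-117 − (-30))/29 = -3.
Foot = (-13, -7, 16) − (-3)·(3, 2, -4) = (-4, -1, 4).

(-4, -1, 4)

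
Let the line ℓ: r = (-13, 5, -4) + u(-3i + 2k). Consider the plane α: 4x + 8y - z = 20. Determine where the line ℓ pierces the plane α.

Substitute r = (-13, 5, -4) + t(-3, 0, 2) into the plane: -8 + (-14)t = 20, so t = -2.
Intersection: (-13, 5, -4) + (-2)·(-3, 0, 2) = (-7, 5, -8).

(-7, 5, -8)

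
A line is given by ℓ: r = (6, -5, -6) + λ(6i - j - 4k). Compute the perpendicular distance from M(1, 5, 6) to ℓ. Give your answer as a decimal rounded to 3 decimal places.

Taking (6, -5, -6) on ℓ with direction v = (6, -1, -4): w = M − (6, -5, -6) = (-5, 10, 12), and w × v = (-28, 52, -55).
Distance = |w × v| / |v| = √6513 / √53 ≈ 11.085.

11.085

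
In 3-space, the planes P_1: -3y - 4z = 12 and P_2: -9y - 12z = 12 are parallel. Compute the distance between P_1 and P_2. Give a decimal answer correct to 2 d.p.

1.60

Rescale P_2 by 1/3: -3y - 4z = 4. Then distance = |12 − 4| / √25 ≈ 1.60.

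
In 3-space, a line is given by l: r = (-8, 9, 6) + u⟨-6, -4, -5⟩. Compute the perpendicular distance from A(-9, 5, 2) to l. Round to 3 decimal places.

Taking (-8, 9, 6) on l with direction v = (-6, -4, -5): w = A − (-8, 9, 6) = (-1, -4, -4), and w × v = (4, 19, -20).
Distance = |w × v| / |v| = √777 / √77 ≈ 3.177.

3.177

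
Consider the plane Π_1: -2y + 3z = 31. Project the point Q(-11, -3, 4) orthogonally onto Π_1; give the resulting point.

Foot = Q − λn with λ = (n·Q − d)/|n|² = (18 − 31)/13 = -1.
Foot = (-11, -3, 4) − (-1)·(0, -2, 3) = (-11, -5, 7).

(-11, -5, 7)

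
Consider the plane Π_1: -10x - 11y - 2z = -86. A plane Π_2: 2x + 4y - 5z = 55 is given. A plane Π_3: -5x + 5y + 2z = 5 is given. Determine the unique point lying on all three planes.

Solving the 3×3 linear system -10x - 11y - 2z = -86, 2x + 4y - 5z = 55, -5x + 5y + 2z = 5 (e.g. by elimination or Cramer's rule, determinant = -621) gives (3, 6, -5).

(3, 6, -5)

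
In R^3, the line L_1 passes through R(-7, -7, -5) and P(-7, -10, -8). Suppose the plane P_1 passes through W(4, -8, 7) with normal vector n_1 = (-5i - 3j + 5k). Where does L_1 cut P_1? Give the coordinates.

A direction vector for L_1 is P − R = (0, -3, -3).
P_1: n_1·r = n_1·W gives -5x - 3y + 5z = 39.
Substitute r = (-7, -7, -5) + t(0, -3, -3) into the plane: 31 + (-6)t = 39, so t = -4/3.
Intersection: (-7, -7, -5) + (-4/3)·(0, -3, -3) = (-7, -3, -1).

(-7, -3, -1)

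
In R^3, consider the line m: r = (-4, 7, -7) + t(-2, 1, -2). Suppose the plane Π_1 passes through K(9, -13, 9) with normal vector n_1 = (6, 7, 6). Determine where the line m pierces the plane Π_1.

Π_1: n_1·r = n_1·K gives 6x + 7y + 6z = 17.
Substitute r = (-4, 7, -7) + t(-2, 1, -2) into the plane: -17 + (-17)t = 17, so t = -2.
Intersection: (-4, 7, -7) + (-2)·(-2, 1, -2) = (0, 5, -3).

(0, 5, -3)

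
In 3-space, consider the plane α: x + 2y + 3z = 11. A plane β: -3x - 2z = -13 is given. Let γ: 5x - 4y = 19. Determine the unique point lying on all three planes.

(-1, -6, 8)

Solving the 3×3 linear system x + 2y + 3z = 11, -3x - 2z = -13, 5x - 4y = 19 (e.g. by elimination or Cramer's rule, determinant = 8) gives (-1, -6, 8).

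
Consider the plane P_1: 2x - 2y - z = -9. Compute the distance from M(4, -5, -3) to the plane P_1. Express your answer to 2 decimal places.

10.00

n·M − d = (2)·(4) + (-2)·(-5) + (-1)·(-3) − (-9) = 30; |n| = √9.
Distance = |30| / √9 = 30/√9 ≈ 10.00.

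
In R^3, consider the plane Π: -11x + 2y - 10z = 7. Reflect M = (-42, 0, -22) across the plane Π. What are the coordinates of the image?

λ = (n·M − d)/|n|² = (682 − 7)/225 = 3.
Reflection = M − 2λn = (-42, 0, -22) − 6·(-11, 2, -10) = (24, -12, 38).

(24, -12, 38)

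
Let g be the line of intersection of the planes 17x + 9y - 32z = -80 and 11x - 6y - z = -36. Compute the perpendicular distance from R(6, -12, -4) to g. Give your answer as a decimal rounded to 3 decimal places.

Direction of g: (17, 9, -32) × (11, -6, -1) = (-201, -335, -201).
A point on g: solving the two plane equations with x = -2 gives (-2, 2, 2).
Taking (-2, 2, 2) on g with direction v = (-201, -335, -201): w = R − (-2, 2, 2) = (8, -14, -6), and w × v = (804, 2814, -5494).
Distance = |w × v| / |v| = √38749048 / √193027 ≈ 14.168.

14.168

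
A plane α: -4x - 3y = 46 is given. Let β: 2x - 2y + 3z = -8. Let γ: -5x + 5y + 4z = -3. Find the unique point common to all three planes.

(-7, -6, -2)

Solving the 3×3 linear system -4x - 3y = 46, 2x - 2y + 3z = -8, -5x + 5y + 4z = -3 (e.g. by elimination or Cramer's rule, determinant = 161) gives (-7, -6, -2).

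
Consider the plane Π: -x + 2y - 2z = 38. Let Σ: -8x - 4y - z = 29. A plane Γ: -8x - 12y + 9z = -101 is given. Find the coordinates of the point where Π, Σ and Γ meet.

(-8, 10, -5)

Solving the 3×3 linear system -x + 2y - 2z = 38, -8x - 4y - z = 29, -8x - 12y + 9z = -101 (e.g. by elimination or Cramer's rule, determinant = 80) gives (-8, 10, -5).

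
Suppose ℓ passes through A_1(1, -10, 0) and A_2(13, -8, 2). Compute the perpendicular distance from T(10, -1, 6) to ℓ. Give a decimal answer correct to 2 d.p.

A direction vector for ℓ is A_2 − A_1 = (12, 2, 2).
Taking (1, -10, 0) on ℓ with direction v = (12, 2, 2): w = T − (1, -10, 0) = (9, 9, 6), and w × v = (6, 54, -90).
Distance = |w × v| / |v| = √11052 / √152 ≈ 8.53.

8.53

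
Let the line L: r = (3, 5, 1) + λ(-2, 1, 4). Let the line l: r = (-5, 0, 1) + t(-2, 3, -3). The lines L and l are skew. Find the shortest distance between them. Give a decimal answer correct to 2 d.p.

9.09

Common perpendicular direction n = (-2, 1, 4) × (-2, 3, -3) = (-15, -14, -4).
With w = (-5, 0, 1) − (3, 5, 1) = (-8, -5, 0), w · n = 190.
Distance = |w · n| / |n| = |190| / √437 ≈ 9.09.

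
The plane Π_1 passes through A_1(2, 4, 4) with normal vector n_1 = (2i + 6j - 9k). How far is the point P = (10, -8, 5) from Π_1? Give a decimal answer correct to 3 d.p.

5.909

Π_1: n_1·r = n_1·A_1 gives 2x + 6y - 9z = -8.
n·P − d = (2)·(10) + (6)·(-8) + (-9)·(5) − (-8) = -65; |n| = √121.
Distance = |-65| / √121 = 65/√121 ≈ 5.909.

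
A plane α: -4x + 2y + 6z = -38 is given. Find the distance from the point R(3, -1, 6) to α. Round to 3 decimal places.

8.018

n·R − d = (-4)·(3) + (2)·(-1) + (6)·(6) − (-38) = 60; |n| = √56.
Distance = |60| / √56 = 60/√56 ≈ 8.018.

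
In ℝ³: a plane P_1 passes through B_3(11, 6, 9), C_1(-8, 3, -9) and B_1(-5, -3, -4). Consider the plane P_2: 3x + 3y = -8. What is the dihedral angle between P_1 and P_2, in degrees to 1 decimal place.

B_3C_1 = (-19, -3, -18), B_3B_1 = (-16, -9, -13); a normal to P_1 is B_3C_1 × B_3B_1 = (-123, 41, 123).
Using B_3: P_1 has equation -123x + 41y + 123z = 0.
cos θ = |n₁·n₂| / (|n₁||n₂|) = |-246| / (√31939 · √18).
θ = arccos(0.32444) ≈ 71.1°.

71.1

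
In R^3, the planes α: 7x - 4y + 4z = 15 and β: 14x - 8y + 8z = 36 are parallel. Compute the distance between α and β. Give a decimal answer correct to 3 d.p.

Rescale β by 1/2: 7x - 4y + 4z = 18. Then distance = |15 − 18| / √81 ≈ 0.333.

0.333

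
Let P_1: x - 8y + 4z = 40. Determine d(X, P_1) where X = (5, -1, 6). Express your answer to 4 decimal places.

0.3333

n·X − d = (1)·(5) + (-8)·(-1) + (4)·(6) − 40 = -3; |n| = √81.
Distance = |-3| / √81 = 3/√81 ≈ 0.3333.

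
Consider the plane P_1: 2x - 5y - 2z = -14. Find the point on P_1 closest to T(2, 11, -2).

(4, 6, -4)

Foot = T − λn with λ = (n·T − d)/|n|² = (-47 − (-14))/33 = -1.
Foot = (2, 11, -2) − (-1)·(2, -5, -2) = (4, 6, -4).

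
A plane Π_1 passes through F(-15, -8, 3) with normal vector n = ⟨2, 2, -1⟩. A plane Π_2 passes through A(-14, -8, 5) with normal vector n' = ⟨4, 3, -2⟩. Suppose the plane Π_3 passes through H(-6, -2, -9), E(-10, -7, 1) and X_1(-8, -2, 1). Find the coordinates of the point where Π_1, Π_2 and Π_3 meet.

(-12, -8, 9)

Π_1: n·r = n·F gives 2x + 2y - z = -49.
Π_2: n'·r = n'·A gives 4x + 3y - 2z = -90.
HE = (-4, -5, 10), HX_1 = (-2, 0, 10); a normal to Π_3 is HE × HX_1 = (-50, 20, -10).
Using H: Π_3 has equation -50x + 20y - 10z = 350.
Solving the 3×3 linear system 2x + 2y - z = -49, 4x + 3y - 2z = -90, -50x + 20y - 10z = 350 (e.g. by elimination or Cramer's rule, determinant = 70) gives (-12, -8, 9).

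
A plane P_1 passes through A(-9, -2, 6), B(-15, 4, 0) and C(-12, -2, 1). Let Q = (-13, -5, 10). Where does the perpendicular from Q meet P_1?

AB = (-6, 6, -6), AC = (-3, 0, -5); a normal to P_1 is AB × AC = (-30, -12, 18).
Using A: P_1 has equation -30x - 12y + 18z = 402.
Foot = Q − λn with λ = (n·Q − d)/|n|² = (630 − 402)/1368 = 1/6.
Foot = (-13, -5, 10) − (1/6)·(-30, -12, 18) = (-8, -3, 7).

(-8, -3, 7)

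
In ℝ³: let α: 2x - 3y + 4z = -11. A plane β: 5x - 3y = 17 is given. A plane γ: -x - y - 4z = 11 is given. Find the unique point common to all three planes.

Solving the 3×3 linear system 2x - 3y + 4z = -11, 5x - 3y = 17, -x - y - 4z = 11 (e.g. by elimination or Cramer's rule, determinant = -68) gives (4, 1, -4).

(4, 1, -4)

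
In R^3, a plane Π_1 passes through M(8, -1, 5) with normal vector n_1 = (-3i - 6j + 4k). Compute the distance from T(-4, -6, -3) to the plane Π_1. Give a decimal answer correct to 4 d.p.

4.3533

Π_1: n_1·r = n_1·M gives -3x - 6y + 4z = 2.
n·T − d = (-3)·(-4) + (-6)·(-6) + (4)·(-3) − 2 = 34; |n| = √61.
Distance = |34| / √61 = 34/√61 ≈ 4.3533.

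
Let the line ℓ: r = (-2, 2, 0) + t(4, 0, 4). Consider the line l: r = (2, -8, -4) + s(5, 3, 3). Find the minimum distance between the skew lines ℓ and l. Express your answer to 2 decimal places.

Common perpendicular direction n = (4, 0, 4) × (5, 3, 3) = (-12, 8, 12).
With w = (2, -8, -4) − (-2, 2, 0) = (4, -10, -4), w · n = -176.
Distance = |w · n| / |n| = |-176| / √352 ≈ 9.38.

9.38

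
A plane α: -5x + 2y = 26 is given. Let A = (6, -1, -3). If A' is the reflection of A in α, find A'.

(-14, 7, -3)

λ = (n·A − d)/|n|² = (-32 − 26)/29 = -2.
Reflection = A − 2λn = (6, -1, -3) − (-4)·(-5, 2, 0) = (-14, 7, -3).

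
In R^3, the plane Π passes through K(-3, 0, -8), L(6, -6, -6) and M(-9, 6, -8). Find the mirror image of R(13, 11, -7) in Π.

(1, -1, 11)

KL = (9, -6, 2), KM = (-6, 6, 0); a normal to Π is KL × KM = (-12, -12, 18).
Using K: Π has equation -12x - 12y + 18z = -108.
λ = (n·R − d)/|n|² = (-414 − (-108))/612 = -1/2.
Reflection = R − 2λn = (13, 11, -7) − (-1)·(-12, -12, 18) = (1, -1, 11).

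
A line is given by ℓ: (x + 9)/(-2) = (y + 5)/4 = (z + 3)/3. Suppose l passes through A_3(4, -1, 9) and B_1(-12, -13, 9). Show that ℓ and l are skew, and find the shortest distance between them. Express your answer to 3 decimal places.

ℓ has direction (-2, 4, 3) through (-9, -5, -3).
A direction vector for l is B_1 − A_3 = (-16, -12, 0).
Common perpendicular direction n = (-2, 4, 3) × (-16, -12, 0) = (36, -48, 88).
With w = (4, -1, 9) − (-9, -5, -3) = (13, 4, 12), w · n = 1332.
Since n ≠ 0 the lines are not parallel, and w · n = 1332 ≠ 0 so they do not intersect; hence they are skew.
Distance = |w · n| / |n| = |1332| / √11344 ≈ 12.506.

12.506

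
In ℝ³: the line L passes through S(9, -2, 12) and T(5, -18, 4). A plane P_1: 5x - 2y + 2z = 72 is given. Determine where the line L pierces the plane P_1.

(8, -6, 10)

A direction vector for L is T − S = (-4, -16, -8).
Substitute r = (9, -2, 12) + t(-4, -16, -8) into the plane: 73 + (-4)t = 72, so t = 1/4.
Intersection: (9, -2, 12) + (1/4)·(-4, -16, -8) = (8, -6, 10).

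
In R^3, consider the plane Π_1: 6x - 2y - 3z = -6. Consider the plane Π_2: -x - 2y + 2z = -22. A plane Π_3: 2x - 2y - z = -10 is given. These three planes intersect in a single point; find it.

(-2, 6, -6)

Solving the 3×3 linear system 6x - 2y - 3z = -6, -x - 2y + 2z = -22, 2x - 2y - z = -10 (e.g. by elimination or Cramer's rule, determinant = 12) gives (-2, 6, -6).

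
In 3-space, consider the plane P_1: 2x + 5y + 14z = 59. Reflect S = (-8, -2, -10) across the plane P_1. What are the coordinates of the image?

λ = (n·S − d)/|n|² = (-166 − 59)/225 = -1.
Reflection = S − 2λn = (-8, -2, -10) − (-2)·(2, 5, 14) = (-4, 8, 18).

(-4, 8, 18)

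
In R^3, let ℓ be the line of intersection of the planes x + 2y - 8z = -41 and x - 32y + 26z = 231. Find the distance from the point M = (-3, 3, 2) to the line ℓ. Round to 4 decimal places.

7.4639

Direction of ℓ: (1, 2, -8) × (1, -32, 26) = (-204, -34, -34).
A point on ℓ: solving the two plane equations with x = 5 gives (5, -3, 5).
Taking (5, -3, 5) on ℓ with direction v = (-204, -34, -34): w = M − (5, -3, 5) = (-8, 6, -3), and w × v = (-306, 340, 1496).
Distance = |w × v| / |v| = √2447252 / √43928 ≈ 7.4639.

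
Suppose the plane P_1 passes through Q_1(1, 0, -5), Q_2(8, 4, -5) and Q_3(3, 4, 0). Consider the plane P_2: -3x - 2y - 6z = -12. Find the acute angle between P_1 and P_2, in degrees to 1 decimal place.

69.6

Q_1Q_2 = (7, 4, 0), Q_1Q_3 = (2, 4, 5); a normal to P_1 is Q_1Q_2 × Q_1Q_3 = (20, -35, 20).
Using Q_1: P_1 has equation 20x - 35y + 20z = -80.
cos θ = |n₁·n₂| / (|n₁||n₂|) = |-110| / (√2025 · √49).
θ = arccos(0.34921) ≈ 69.6°.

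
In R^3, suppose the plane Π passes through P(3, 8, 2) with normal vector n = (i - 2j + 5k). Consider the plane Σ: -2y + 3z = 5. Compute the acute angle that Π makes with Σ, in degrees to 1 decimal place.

15.8

Π: n·r = n·P gives x - 2y + 5z = -3.
cos θ = |n₁·n₂| / (|n₁||n₂|) = |19| / (√30 · √13).
θ = arccos(0.96210) ≈ 15.8°.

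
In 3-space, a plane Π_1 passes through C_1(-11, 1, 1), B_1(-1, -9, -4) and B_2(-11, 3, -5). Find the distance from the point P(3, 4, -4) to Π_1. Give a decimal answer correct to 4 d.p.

C_1B_1 = (10, -10, -5), C_1B_2 = (0, 2, -6); a normal to Π_1 is C_1B_1 × C_1B_2 = (70, 60, 20).
Using C_1: Π_1 has equation 70x + 60y + 20z = -690.
n·P − d = (70)·(3) + (60)·(4) + (20)·(-4) − (-690) = 1060; |n| = √8900.
Distance = |1060| / √8900 = 1060/√8900 ≈ 11.2360.

11.2360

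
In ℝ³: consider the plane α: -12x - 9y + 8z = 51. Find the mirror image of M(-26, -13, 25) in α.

λ = (n·M − d)/|n|² = (629 − 51)/289 = 2.
Reflection = M − 2λn = (-26, -13, 25) − 4·(-12, -9, 8) = (22, 23, -7).

(22, 23, -7)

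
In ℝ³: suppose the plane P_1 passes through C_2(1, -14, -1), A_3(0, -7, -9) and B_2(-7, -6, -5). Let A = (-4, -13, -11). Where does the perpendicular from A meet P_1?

(-1, -8, -7)

C_2A_3 = (-1, 7, -8), C_2B_2 = (-8, 8, -4); a normal to P_1 is C_2A_3 × C_2B_2 = (36, 60, 48).
Using C_2: P_1 has equation 36x + 60y + 48z = -852.
Foot = A − λn with λ = (n·A − d)/|n|² = (-1452 − (-852))/7200 = -1/12.
Foot = (-4, -13, -11) − (-1/12)·(36, 60, 48) = (-1, -8, -7).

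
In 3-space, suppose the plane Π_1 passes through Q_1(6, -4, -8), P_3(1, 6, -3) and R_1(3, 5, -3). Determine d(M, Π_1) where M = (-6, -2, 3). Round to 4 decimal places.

10.9577

Q_1P_3 = (-5, 10, 5), Q_1R_1 = (-3, 9, 5); a normal to Π_1 is Q_1P_3 × Q_1R_1 = (5, 10, -15).
Using Q_1: Π_1 has equation 5x + 10y - 15z = 110.
n·M − d = (5)·(-6) + (10)·(-2) + (-15)·(3) − 110 = -205; |n| = √350.
Distance = |-205| / √350 = 205/√350 ≈ 10.9577.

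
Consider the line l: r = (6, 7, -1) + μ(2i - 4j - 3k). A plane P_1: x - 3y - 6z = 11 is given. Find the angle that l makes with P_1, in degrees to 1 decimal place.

61.2

sin θ = |n·v| / (|n||v|) = |32| / (√46 · √29) = 0.87614.
θ ≈ 61.2°.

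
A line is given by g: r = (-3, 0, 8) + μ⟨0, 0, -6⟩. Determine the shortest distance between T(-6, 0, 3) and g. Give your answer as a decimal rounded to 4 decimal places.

Taking (-3, 0, 8) on g with direction v = (0, 0, -6): w = T − (-3, 0, 8) = (-3, 0, -5), and w × v = (0, -18, 0).
Distance = |w × v| / |v| = √324 / √36 ≈ 3.0000.

3.0000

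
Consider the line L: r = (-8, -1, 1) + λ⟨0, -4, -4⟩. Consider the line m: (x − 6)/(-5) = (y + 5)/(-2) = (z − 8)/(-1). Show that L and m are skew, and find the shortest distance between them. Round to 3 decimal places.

9.662

m has direction (-5, -2, -1) through (6, -5, 8).
Common perpendicular direction n = (0, -4, -4) × (-5, -2, -1) = (-4, 20, -20).
With w = (6, -5, 8) − (-8, -1, 1) = (14, -4, 7), w · n = -276.
Since n ≠ 0 the lines are not parallel, and w · n = -276 ≠ 0 so they do not intersect; hence they are skew.
Distance = |w · n| / |n| = |-276| / √816 ≈ 9.662.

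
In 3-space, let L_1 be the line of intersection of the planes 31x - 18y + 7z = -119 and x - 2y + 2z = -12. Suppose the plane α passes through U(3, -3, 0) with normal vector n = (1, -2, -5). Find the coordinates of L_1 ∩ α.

Direction of L_1: (31, -18, 7) × (1, -2, 2) = (-22, -55, -44).
A point on L_1: solving the two plane equations with x = -10 gives (-10, -18, -19).
α: n·r = n·U gives x - 2y - 5z = 9.
Substitute r = (-10, -18, -19) + t(-22, -55, -44) into the plane: 121 + 308t = 9, so t = -4/11.
Intersection: (-10, -18, -19) + (-4/11)·(-22, -55, -44) = (-2, 2, -3).

(-2, 2, -3)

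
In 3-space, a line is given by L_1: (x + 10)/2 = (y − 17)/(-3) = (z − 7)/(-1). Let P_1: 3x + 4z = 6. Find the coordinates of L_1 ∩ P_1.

L_1 has direction (2, -3, -1) through (-10, 17, 7).
Substitute r = (-10, 17, 7) + t(2, -3, -1) into the plane: -2 + 2t = 6, so t = 4.
Intersection: (-10, 17, 7) + 4·(2, -3, -1) = (-2, 5, 3).

(-2, 5, 3)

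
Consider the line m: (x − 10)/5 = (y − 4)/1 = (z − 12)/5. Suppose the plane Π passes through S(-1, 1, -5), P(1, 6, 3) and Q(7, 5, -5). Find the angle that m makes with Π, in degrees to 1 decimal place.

27.2

m has direction (5, 1, 5) through (10, 4, 12).
SP = (2, 5, 8), SQ = (8, 4, 0); a normal to Π is SP × SQ = (-32, 64, -32).
Using S: Π has equation -32x + 64y - 32z = 256.
sin θ = |n·v| / (|n||v|) = |-256| / (√6144 · √51) = 0.45733.
θ ≈ 27.2°.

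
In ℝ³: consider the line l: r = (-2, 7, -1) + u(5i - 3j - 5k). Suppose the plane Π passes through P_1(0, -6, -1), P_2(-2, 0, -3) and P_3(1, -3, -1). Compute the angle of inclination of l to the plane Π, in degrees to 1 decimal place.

67.1

P_1P_2 = (-2, 6, -2), P_1P_3 = (1, 3, 0); a normal to Π is P_1P_2 × P_1P_3 = (6, -2, -12).
Using P_1: Π has equation 6x - 2y - 12z = 24.
sin θ = |n·v| / (|n||v|) = |96| / (√184 · √59) = 0.92137.
θ ≈ 67.1°.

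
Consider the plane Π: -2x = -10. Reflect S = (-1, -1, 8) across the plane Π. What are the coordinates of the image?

λ = (n·S − d)/|n|² = (2 − (-10))/4 = 3.
Reflection = S − 2λn = (-1, -1, 8) − 6·(-2, 0, 0) = (11, -1, 8).

(11, -1, 8)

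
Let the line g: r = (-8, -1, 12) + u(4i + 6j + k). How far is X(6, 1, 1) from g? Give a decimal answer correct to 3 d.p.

Taking (-8, -1, 12) on g with direction v = (4, 6, 1): w = X − (-8, -1, 12) = (14, 2, -11), and w × v = (68, -58, 76).
Distance = |w × v| / |v| = √13764 / √53 ≈ 16.115.

16.115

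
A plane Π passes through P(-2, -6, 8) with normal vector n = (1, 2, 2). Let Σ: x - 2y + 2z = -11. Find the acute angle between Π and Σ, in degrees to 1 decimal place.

Π: n·r = n·P gives x + 2y + 2z = 2.
cos θ = |n₁·n₂| / (|n₁||n₂|) = |1| / (√9 · √9).
θ = arccos(0.11111) ≈ 83.6°.

83.6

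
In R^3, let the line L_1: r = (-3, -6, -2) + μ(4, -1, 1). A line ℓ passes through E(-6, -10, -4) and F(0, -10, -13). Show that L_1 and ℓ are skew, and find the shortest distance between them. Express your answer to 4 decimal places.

4.7728

A direction vector for ℓ is F − E = (6, 0, -9).
Common perpendicular direction n = (4, -1, 1) × (6, 0, -9) = (9, 42, 6).
With w = (-6, -10, -4) − (-3, -6, -2) = (-3, -4, -2), w · n = -207.
Since n ≠ 0 the lines are not parallel, and w · n = -207 ≠ 0 so they do not intersect; hence they are skew.
Distance = |w · n| / |n| = |-207| / √1881 ≈ 4.7728.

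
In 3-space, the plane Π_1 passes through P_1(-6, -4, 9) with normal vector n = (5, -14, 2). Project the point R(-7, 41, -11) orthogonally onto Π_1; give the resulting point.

Π_1: n·r = n·P_1 gives 5x - 14y + 2z = 44.
Foot = R − λn with λ = (n·R − d)/|n|² = (-631 − 44)/225 = -3.
Foot = (-7, 41, -11) − (-3)·(5, -14, 2) = (8, -1, -5).

(8, -1, -5)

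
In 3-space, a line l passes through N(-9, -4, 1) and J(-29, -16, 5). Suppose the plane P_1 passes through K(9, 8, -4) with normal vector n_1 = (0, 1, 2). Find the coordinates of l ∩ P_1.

A direction vector for l is J − N = (-20, -12, 4).
P_1: n_1·r = n_1·K gives y + 2z = 0.
Substitute r = (-9, -4, 1) + t(-20, -12, 4) into the plane: -2 + (-4)t = 0, so t = -1/2.
Intersection: (-9, -4, 1) + (-1/2)·(-20, -12, 4) = (1, 2, -1).

(1, 2, -1)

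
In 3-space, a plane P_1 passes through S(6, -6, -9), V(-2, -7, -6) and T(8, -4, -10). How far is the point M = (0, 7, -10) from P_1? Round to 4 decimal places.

SV = (-8, -1, 3), ST = (2, 2, -1); a normal to P_1 is SV × ST = (-5, -2, -14).
Using S: P_1 has equation -5x - 2y - 14z = 108.
n·M − d = (-5)·(0) + (-2)·(7) + (-14)·(-10) − 108 = 18; |n| = √225.
Distance = |18| / √225 = 18/√225 ≈ 1.2000.

1.2000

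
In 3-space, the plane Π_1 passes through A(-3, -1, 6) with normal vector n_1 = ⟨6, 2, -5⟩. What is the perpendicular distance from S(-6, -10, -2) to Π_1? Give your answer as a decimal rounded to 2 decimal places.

Π_1: n_1·r = n_1·A gives 6x + 2y - 5z = -50.
n·S − d = (6)·(-6) + (2)·(-10) + (-5)·(-2) − (-50) = 4; |n| = √65.
Distance = |4| / √65 = 4/√65 ≈ 0.50.

0.50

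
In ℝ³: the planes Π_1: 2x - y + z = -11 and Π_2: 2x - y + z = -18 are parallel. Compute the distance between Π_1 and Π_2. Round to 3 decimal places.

Same normal n = (2, -1, 1) with |n| = √6; distance = |-11 − (-18)| / |n| = 7/√6 ≈ 2.858.

2.858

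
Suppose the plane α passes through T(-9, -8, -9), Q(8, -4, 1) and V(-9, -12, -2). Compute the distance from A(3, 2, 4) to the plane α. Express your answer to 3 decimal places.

TQ = (17, 4, 10), TV = (0, -4, 7); a normal to α is TQ × TV = (68, -119, -68).
Using T: α has equation 68x - 119y - 68z = 952.
n·A − d = (68)·(3) + (-119)·(2) + (-68)·(4) − 952 = -1258; |n| = √23409.
Distance = |-1258| / √23409 = 1258/√23409 ≈ 8.222.

8.222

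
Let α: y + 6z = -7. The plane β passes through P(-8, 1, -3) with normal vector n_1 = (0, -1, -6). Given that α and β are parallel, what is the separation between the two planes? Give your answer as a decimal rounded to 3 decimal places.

β: n_1·r = n_1·P gives -y - 6z = 17.
Rescale β by 1/(-1): y + 6z = -17. Then distance = |-7 − (-17)| / √37 ≈ 1.644.

1.644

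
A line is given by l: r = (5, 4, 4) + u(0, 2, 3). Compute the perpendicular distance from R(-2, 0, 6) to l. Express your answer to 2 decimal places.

Taking (5, 4, 4) on l with direction v = (0, 2, 3): w = R − (5, 4, 4) = (-7, -4, 2), and w × v = (-16, 21, -14).
Distance = |w × v| / |v| = √893 / √13 ≈ 8.29.

8.29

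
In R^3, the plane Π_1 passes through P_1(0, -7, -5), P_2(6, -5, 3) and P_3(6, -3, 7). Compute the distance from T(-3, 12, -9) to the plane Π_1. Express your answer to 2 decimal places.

P_1P_2 = (6, 2, 8), P_1P_3 = (6, 4, 12); a normal to Π_1 is P_1P_2 × P_1P_3 = (-8, -24, 12).
Using P_1: Π_1 has equation -8x - 24y + 12z = 108.
n·T − d = (-8)·(-3) + (-24)·(12) + (12)·(-9) − 108 = -480; |n| = √784.
Distance = |-480| / √784 = 480/√784 ≈ 17.14.

17.14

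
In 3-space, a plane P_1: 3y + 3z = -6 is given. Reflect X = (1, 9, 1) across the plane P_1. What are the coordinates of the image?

(1, -3, -11)

λ = (n·X − d)/|n|² = (30 − (-6))/18 = 2.
Reflection = X − 2λn = (1, 9, 1) − 4·(0, 3, 3) = (1, -3, -11).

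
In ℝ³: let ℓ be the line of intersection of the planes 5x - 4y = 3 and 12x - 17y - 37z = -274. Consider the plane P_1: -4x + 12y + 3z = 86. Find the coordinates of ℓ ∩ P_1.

(7, 8, 6)

Direction of ℓ: (5, -4, 0) × (12, -17, -37) = (148, 185, -37).
A point on ℓ: solving the two plane equations with x = 15 gives (15, 18, 4).
Substitute r = (15, 18, 4) + t(148, 185, -37) into the plane: 168 + 1517t = 86, so t = -2/37.
Intersection: (15, 18, 4) + (-2/37)·(148, 185, -37) = (7, 8, 6).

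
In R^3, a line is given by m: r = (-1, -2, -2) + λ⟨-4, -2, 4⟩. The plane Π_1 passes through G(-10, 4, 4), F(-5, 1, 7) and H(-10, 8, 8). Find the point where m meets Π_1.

(-5, -4, 2)

GF = (5, -3, 3), GH = (0, 4, 4); a normal to Π_1 is GF × GH = (-24, -20, 20).
Using G: Π_1 has equation -24x - 20y + 20z = 240.
Substitute r = (-1, -2, -2) + t(-4, -2, 4) into the plane: 24 + 216t = 240, so t = 1.
Intersection: (-1, -2, -2) + 1·(-4, -2, 4) = (-5, -4, 2).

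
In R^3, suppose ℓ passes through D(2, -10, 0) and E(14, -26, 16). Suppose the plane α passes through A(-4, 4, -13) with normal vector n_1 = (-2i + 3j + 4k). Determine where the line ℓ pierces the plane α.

A direction vector for ℓ is E − D = (12, -16, 16).
α: n_1·r = n_1·A gives -2x + 3y + 4z = -32.
Substitute r = (2, -10, 0) + t(12, -16, 16) into the plane: -34 + (-8)t = -32, so t = -1/4.
Intersection: (2, -10, 0) + (-1/4)·(12, -16, 16) = (-1, -6, -4).

(-1, -6, -4)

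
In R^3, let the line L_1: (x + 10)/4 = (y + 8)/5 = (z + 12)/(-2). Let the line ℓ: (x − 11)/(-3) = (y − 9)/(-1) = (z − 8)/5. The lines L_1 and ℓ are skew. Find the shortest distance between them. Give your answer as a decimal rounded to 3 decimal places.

L_1 has direction (4, 5, -2) through (-10, -8, -12).
ℓ has direction (-3, -1, 5) through (11, 9, 8).
Common perpendicular direction n = (4, 5, -2) × (-3, -1, 5) = (23, -14, 11).
With w = (11, 9, 8) − (-10, -8, -12) = (21, 17, 20), w · n = 465.
Distance = |w · n| / |n| = |465| / √846 ≈ 15.987.

15.987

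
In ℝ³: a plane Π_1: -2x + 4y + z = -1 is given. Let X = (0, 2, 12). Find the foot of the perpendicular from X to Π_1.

(2, -2, 11)

Foot = X − λn with λ = (n·X − d)/|n|² = (20 − (-1))/21 = 1.
Foot = (0, 2, 12) − 1·(-2, 4, 1) = (2, -2, 11).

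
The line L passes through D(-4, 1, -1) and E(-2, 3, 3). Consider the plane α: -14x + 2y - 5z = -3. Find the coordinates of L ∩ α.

(-1, 4, 5)

A direction vector for L is E − D = (2, 2, 4).
Substitute r = (-4, 1, -1) + t(2, 2, 4) into the plane: 63 + (-44)t = -3, so t = 3/2.
Intersection: (-4, 1, -1) + (3/2)·(2, 2, 4) = (-1, 4, 5).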